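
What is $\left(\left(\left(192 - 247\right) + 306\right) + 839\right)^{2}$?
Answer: $1188100$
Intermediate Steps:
$\left(\left(\left(192 - 247\right) + 306\right) + 839\right)^{2} = \left(\left(-55 + 306\right) + 839\right)^{2} = \left(251 + 839\right)^{2} = 1090^{2} = 1188100$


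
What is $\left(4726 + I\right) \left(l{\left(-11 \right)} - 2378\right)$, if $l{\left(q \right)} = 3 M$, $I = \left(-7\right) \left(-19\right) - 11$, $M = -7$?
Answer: $-11630352$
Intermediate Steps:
$I = 122$ ($I = 133 - 11 = 122$)
$l{\left(q \right)} = -21$ ($l{\left(q \right)} = 3 \left(-7\right) = -21$)
$\left(4726 + I\right) \left(l{\left(-11 \right)} - 2378\right) = \left(4726 + 122\right) \left(-21 - 2378\right) = 4848 \left(-2399\right) = -11630352$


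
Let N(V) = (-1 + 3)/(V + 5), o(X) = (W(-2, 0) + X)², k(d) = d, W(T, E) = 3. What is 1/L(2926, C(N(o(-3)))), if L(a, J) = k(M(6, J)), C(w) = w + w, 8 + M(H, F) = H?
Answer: -½ ≈ -0.50000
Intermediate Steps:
M(H, F) = -8 + H
o(X) = (3 + X)²
N(V) = 2/(5 + V)
C(w) = 2*w
L(a, J) = -2 (L(a, J) = -8 + 6 = -2)
1/L(2926, C(N(o(-3)))) = 1/(-2) = -½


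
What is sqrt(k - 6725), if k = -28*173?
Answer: I*sqrt(11569) ≈ 107.56*I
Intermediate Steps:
k = -4844
sqrt(k - 6725) = sqrt(-4844 - 6725) = sqrt(-11569) = I*sqrt(11569)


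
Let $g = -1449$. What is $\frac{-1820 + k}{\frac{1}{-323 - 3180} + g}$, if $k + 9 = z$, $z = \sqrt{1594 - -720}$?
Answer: $\frac{6406987}{5075848} - \frac{3503 \sqrt{2314}}{5075848} \approx 1.2291$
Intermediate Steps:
$z = \sqrt{2314}$ ($z = \sqrt{1594 + 720} = \sqrt{2314} \approx 48.104$)
$k = -9 + \sqrt{2314} \approx 39.104$
$\frac{-1820 + k}{\frac{1}{-323 - 3180} + g} = \frac{-1820 - \left(9 - \sqrt{2314}\right)}{\frac{1}{-323 - 3180} - 1449} = \frac{-1829 + \sqrt{2314}}{\frac{1}{-3503} - 1449} = \frac{-1829 + \sqrt{2314}}{- \frac{1}{3503} - 1449} = \frac{-1829 + \sqrt{2314}}{- \frac{5075848}{3503}} = \left(-1829 + \sqrt{2314}\right) \left(- \frac{3503}{5075848}\right) = \frac{6406987}{5075848} - \frac{3503 \sqrt{2314}}{5075848}$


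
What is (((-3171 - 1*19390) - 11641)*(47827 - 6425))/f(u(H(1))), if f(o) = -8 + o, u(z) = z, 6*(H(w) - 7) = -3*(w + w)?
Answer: 708015602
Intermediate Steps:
H(w) = 7 - w (H(w) = 7 + (-3*(w + w))/6 = 7 + (-6*w)/6 = 7 - w)
(((-3171 - 1*19390) - 11641)*(47827 - 6425))/f(u(H(1))) = (((-3171 - 1*19390) - 11641)*(47827 - 6425))/(-8 + (7 - 1*1)) = (((-3171 - 19390) - 11641)*41402)/(-8 + (7 - 1)) = ((-22561 - 11641)*41402)/(-8 + 6) = -34202*41402/(-2) = -1416031204*(-1/2) = 708015602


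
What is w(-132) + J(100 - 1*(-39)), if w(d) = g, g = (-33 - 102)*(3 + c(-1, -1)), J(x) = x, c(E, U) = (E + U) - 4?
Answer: 544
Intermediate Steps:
c(E, U) = -4 + E + U
g = 405 (g = (-33 - 102)*(3 + (-4 - 1 - 1)) = -135*(3 - 6) = -135*(-3) = 405)
w(d) = 405
w(-132) + J(100 - 1*(-39)) = 405 + (100 - 1*(-39)) = 405 + (100 + 39) = 405 + 139 = 544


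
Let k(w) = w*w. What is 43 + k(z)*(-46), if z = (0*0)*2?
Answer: 43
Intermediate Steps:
z = 0 (z = 0*2 = 0)
k(w) = w²
43 + k(z)*(-46) = 43 + 0²*(-46) = 43 + 0*(-46) = 43 + 0 = 43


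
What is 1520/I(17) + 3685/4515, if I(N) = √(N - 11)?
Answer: 737/903 + 760*√6/3 ≈ 621.35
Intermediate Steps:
I(N) = √(-11 + N)
1520/I(17) + 3685/4515 = 1520/(√(-11 + 17)) + 3685/4515 = 1520/(√6) + 3685*(1/4515) = 1520*(√6/6) + 737/903 = 760*√6/3 + 737/903 = 737/903 + 760*√6/3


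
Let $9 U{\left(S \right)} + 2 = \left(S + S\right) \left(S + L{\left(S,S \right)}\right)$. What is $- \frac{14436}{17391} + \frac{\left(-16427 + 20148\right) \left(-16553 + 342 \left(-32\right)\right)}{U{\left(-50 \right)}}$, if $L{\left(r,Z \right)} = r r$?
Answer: $\frac{5336971300677}{1420276594} \approx 3757.7$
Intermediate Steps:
$L{\left(r,Z \right)} = r^{2}$
$U{\left(S \right)} = - \frac{2}{9} + \frac{2 S \left(S + S^{2}\right)}{9}$ ($U{\left(S \right)} = - \frac{2}{9} + \frac{\left(S + S\right) \left(S + S^{2}\right)}{9} = - \frac{2}{9} + \frac{2 S \left(S + S^{2}\right)}{9}$)
$- \frac{14436}{17391} + \frac{\left(-16427 + 20148\right) \left(-16553 + 342 \left(-32\right)\right)}{U{\left(-50 \right)}} = - \frac{14436}{17391} + \frac{\left(-16427 + 20148\right) \left(-16553 + 342 \left(-32\right)\right)}{- \frac{2}{9} + \frac{2 \left(-50\right)^{2}}{9} + \frac{2 \left(-50\right)^{3}}{9}} = \left(-14436\right) \frac{1}{17391} + \frac{3721 \left(-16553 - 10944\right)}{- \frac{2}{9} + \frac{2}{9} \cdot 2500 + \frac{2}{9} \left(-125000\right)} = - \frac{4812}{5797} + \frac{3721 \left(-27497\right)}{- \frac{2}{9} + \frac{5000}{9} - \frac{250000}{9}} = - \frac{4812}{5797} - \frac{102316337}{- \frac{245002}{9}} = - \frac{4812}{5797} - - \frac{920847033}{245002} = - \frac{4812}{5797} + \frac{920847033}{245002} = \frac{5336971300677}{1420276594}$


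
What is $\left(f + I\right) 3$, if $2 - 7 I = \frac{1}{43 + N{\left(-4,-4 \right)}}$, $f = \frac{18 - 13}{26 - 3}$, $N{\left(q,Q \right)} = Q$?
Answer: $\frac{448}{299} \approx 1.4983$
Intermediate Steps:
$f = \frac{5}{23} \approx 0.21739$
$I = \frac{11}{39}$ ($I = \frac{2}{7} - \frac{1}{7 \left(43 - 4\right)} = \frac{2}{7} - \frac{1}{7 \cdot 39} = \frac{2}{7} - \frac{1}{273} = \frac{11}{39} \approx 0.28205$)
$\left(f + I\right) 3 = \left(\frac{5}{23} + \frac{11}{39}\right) 3 = \frac{448}{897} \cdot 3 = \frac{448}{299}$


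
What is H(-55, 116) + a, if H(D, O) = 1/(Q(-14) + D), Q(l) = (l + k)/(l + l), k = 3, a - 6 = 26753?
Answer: 40914483/1529 ≈ 26759.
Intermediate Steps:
a = 26759 (a = 6 + 26753 = 26759)
Q(l) = (3 + l)/(2*l) (Q(l) = (l + 3)/(l + l) = (3 + l)/((2*l)) = (3 + l)*(1/(2*l)) = (3 + l)/(2*l))
H(D, O) = 1/(11/28 + D) (H(D, O) = 1/((1/2)*(3 - 14)/(-14) + D) = 1/((1/2)*(-1/14)*(-11) + D) = 1/(11/28 + D))
H(-55, 116) + a = 28/(11 + 28*(-55)) + 26759 = 28/(11 - 1540) + 26759 = 28/(-1529) + 26759 = 28*(-1/1529) + 26759 = -28/1529 + 26759 = 40914483/1529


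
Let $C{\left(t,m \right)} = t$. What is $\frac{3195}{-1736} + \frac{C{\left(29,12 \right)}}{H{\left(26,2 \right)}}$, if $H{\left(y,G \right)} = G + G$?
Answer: $\frac{9391}{1736} \approx 5.4096$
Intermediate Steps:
$H{\left(y,G \right)} = 2 G$
$\frac{3195}{-1736} + \frac{C{\left(29,12 \right)}}{H{\left(26,2 \right)}} = \frac{3195}{-1736} + \frac{29}{2 \cdot 2} = 3195 \left(- \frac{1}{1736}\right) + \frac{29}{4} = - \frac{3195}{1736} + 29 \cdot \frac{1}{4} = - \frac{3195}{1736} + \frac{29}{4} = \frac{9391}{1736}$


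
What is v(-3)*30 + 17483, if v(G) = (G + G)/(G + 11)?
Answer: 34921/2 ≈ 17461.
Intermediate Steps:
v(G) = 2*G/(11 + G) (v(G) = (2*G)/(11 + G) = 2*G/(11 + G))
v(-3)*30 + 17483 = (2*(-3)/(11 - 3))*30 + 17483 = (2*(-3)/8)*30 + 17483 = (2*(-3)*(⅛))*30 + 17483 = -¾*30 + 17483 = -45/2 + 17483 = 34921/2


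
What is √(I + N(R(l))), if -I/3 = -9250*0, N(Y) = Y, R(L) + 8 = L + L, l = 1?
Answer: I*√6 ≈ 2.4495*I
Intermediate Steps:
R(L) = -8 + 2*L (R(L) = -8 + (L + L) = -8 + 2*L)
I = 0 (I = -(-27750)*0 = -3*0 = 0)
√(I + N(R(l))) = √(0 + (-8 + 2*1)) = √(0 + (-8 + 2)) = √(0 - 6) = √(-6) = I*√6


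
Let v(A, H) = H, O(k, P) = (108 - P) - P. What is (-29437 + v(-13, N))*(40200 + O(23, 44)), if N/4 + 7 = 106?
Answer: -1168029020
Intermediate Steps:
N = 396 (N = -28 + 4*106 = -28 + 424 = 396)
O(k, P) = 108 - 2*P
(-29437 + v(-13, N))*(40200 + O(23, 44)) = (-29437 + 396)*(40200 + (108 - 2*44)) = -29041*(40200 + (108 - 88)) = -29041*(40200 + 20) = -29041*40220 = -1168029020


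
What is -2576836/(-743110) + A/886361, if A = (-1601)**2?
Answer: 2094373614453/329331861355 ≈ 6.3595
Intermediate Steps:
A = 2563201
-2576836/(-743110) + A/886361 = -2576836/(-743110) + 2563201/886361 = -2576836*(-1/743110) + 2563201*(1/886361) = 1288418/371555 + 2563201/886361 = 2094373614453/329331861355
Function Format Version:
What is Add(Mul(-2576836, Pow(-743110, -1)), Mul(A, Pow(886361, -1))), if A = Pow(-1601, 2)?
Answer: Rational(2094373614453, 329331861355) ≈ 6.3595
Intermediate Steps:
A = 2563201
Add(Mul(-2576836, Pow(-743110, -1)), Mul(A, Pow(886361, -1))) = Add(Mul(-2576836, Pow(-743110, -1)), Mul(2563201, Pow(886361, -1))) = Add(Mul(-2576836, Rational(-1, 743110)), Mul(2563201, Rational(1, 886361))) = Add(Rational(1288418, 371555), Rational(2563201, 886361)) = Rational(2094373614453, 329331861355)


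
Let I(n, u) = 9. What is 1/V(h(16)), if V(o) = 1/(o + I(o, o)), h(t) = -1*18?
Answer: -9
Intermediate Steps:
h(t) = -18
V(o) = 1/(9 + o) (V(o) = 1/(o + 9) = 1/(9 + o))
1/V(h(16)) = 1/(1/(9 - 18)) = 1/(1/(-9)) = 1/(-⅑) = -9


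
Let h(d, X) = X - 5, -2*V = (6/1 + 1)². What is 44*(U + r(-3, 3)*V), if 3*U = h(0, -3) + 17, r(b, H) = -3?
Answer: 3366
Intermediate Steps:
V = -49/2 (V = -(6/1 + 1)²/2 = -(6*1 + 1)²/2 = -(6 + 1)²/2 = -½*7² = -½*49 = -49/2 ≈ -24.500)
h(d, X) = -5 + X
U = 3 (U = ((-5 - 3) + 17)/3 = (-8 + 17)/3 = (⅓)*9 = 3)
44*(U + r(-3, 3)*V) = 44*(3 - 3*(-49/2)) = 44*(3 + 147/2) = 44*(153/2) = 3366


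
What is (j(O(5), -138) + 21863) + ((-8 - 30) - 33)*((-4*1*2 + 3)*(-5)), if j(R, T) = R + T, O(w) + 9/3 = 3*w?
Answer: 19962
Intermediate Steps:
O(w) = -3 + 3*w
(j(O(5), -138) + 21863) + ((-8 - 30) - 33)*((-4*1*2 + 3)*(-5)) = (((-3 + 3*5) - 138) + 21863) + ((-8 - 30) - 33)*((-4*1*2 + 3)*(-5)) = (((-3 + 15) - 138) + 21863) + (-38 - 33)*((-4*2 + 3)*(-5)) = ((12 - 138) + 21863) - 71*(-8 + 3)*(-5) = (-126 + 21863) - (-355)*(-5) = 21737 - 71*25 = 21737 - 1775 = 19962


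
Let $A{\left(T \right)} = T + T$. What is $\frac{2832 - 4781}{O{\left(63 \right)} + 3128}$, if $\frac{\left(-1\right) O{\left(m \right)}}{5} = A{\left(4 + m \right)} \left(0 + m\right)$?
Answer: $\frac{1949}{39082} \approx 0.049869$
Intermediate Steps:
$A{\left(T \right)} = 2 T$
$O{\left(m \right)} = - 5 m \left(8 + 2 m\right)$ ($O{\left(m \right)} = - 5 \cdot 2 \left(4 + m\right) \left(0 + m\right) = - 5 \left(8 + 2 m\right) m = - 5 m \left(8 + 2 m\right)$)
$\frac{2832 - 4781}{O{\left(63 \right)} + 3128} = \frac{2832 - 4781}{\left(-10\right) 63 \left(4 + 63\right) + 3128} = - \frac{1949}{\left(-10\right) 63 \cdot 67 + 3128} = - \frac{1949}{-42210 + 3128} = - \frac{1949}{-39082} = \left(-1949\right) \left(- \frac{1}{39082}\right) = \frac{1949}{39082}$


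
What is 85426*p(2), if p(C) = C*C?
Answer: 341704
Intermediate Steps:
p(C) = C²
85426*p(2) = 85426*2² = 85426*4 = 341704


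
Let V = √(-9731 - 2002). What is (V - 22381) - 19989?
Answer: -42370 + I*√11733 ≈ -42370.0 + 108.32*I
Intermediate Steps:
V = I*√11733 (V = √(-11733) = I*√11733 ≈ 108.32*I)
(V - 22381) - 19989 = (I*√11733 - 22381) - 19989 = (-22381 + I*√11733) - 19989 = -42370 + I*√11733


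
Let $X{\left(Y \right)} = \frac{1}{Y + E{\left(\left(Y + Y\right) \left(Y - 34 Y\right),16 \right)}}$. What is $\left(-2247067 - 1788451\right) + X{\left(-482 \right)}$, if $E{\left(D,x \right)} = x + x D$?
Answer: $- \frac{990052234677981}{245334610} \approx -4.0355 \cdot 10^{6}$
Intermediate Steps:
$E{\left(D,x \right)} = x + D x$
$X{\left(Y \right)} = \frac{1}{16 + Y - 1056 Y^{2}}$ ($X{\left(Y \right)} = \frac{1}{Y + 16 \left(1 + \left(Y + Y\right) \left(Y - 34 Y\right)\right)} = \frac{1}{Y + 16 \left(1 + 2 Y \left(- 33 Y\right)\right)} = \frac{1}{Y + 16 \left(1 - 66 Y^{2}\right)} = \frac{1}{Y - \left(-16 + 1056 Y^{2}\right)} = \frac{1}{16 + Y - 1056 Y^{2}}$)
$\left(-2247067 - 1788451\right) + X{\left(-482 \right)} = \left(-2247067 - 1788451\right) + \frac{1}{16 - 482 - 1056 \left(-482\right)^{2}} = -4035518 + \frac{1}{16 - 482 - 245334144} = -4035518 + \frac{1}{-245334610} = -4035518 - \frac{1}{245334610} = - \frac{990052234677981}{245334610}$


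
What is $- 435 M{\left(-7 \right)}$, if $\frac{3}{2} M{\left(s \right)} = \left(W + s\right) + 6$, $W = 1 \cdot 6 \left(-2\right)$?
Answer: $3770$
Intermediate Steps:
$W = -12$ ($W = 6 \left(-2\right) = -12$)
$M{\left(s \right)} = -4 + \frac{2 s}{3}$ ($M{\left(s \right)} = \frac{2 \left(\left(-12 + s\right) + 6\right)}{3} = \frac{2 \left(-6 + s\right)}{3} = -4 + \frac{2 s}{3}$)
$- 435 M{\left(-7 \right)} = - 435 \left(-4 + \frac{2}{3} \left(-7\right)\right) = - 435 \left(-4 - \frac{14}{3}\right) = \left(-435\right) \left(- \frac{26}{3}\right) = 3770$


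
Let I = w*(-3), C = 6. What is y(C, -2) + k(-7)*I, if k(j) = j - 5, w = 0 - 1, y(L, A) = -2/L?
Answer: -109/3 ≈ -36.333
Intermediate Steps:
w = -1
k(j) = -5 + j
I = 3 (I = -1*(-3) = 3)
y(C, -2) + k(-7)*I = -2/6 + (-5 - 7)*3 = -2*1/6 - 12*3 = -1/3 - 36 = -109/3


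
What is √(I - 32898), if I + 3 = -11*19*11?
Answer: 40*I*√22 ≈ 187.62*I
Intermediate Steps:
I = -2302 (I = -3 - 11*19*11 = -3 - 209*11 = -3 - 2299 = -2302)
√(I - 32898) = √(-2302 - 32898) = √(-35200) = 40*I*√22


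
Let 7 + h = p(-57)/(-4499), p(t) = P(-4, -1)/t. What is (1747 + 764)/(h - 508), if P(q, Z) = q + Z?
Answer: -643928373/132068150 ≈ -4.8757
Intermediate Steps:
P(q, Z) = Z + q
p(t) = -5/t (p(t) = (-1 - 4)/t = -5/t)
h = -1795106/256443 (h = -7 - 5/(-57)/(-4499) = -7 - 5*(-1/57)*(-1/4499) = -7 + (5/57)*(-1/4499) = -7 - 5/256443 = -1795106/256443 ≈ -7.0000)
(1747 + 764)/(h - 508) = (1747 + 764)/(-1795106/256443 - 508) = 2511/(-132068150/256443) = 2511*(-256443/132068150) = -643928373/132068150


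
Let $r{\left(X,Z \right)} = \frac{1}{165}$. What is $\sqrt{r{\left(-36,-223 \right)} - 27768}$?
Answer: $\frac{i \sqrt{755983635}}{165} \approx 166.64 i$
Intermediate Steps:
$r{\left(X,Z \right)} = \frac{1}{165}$
$\sqrt{r{\left(-36,-223 \right)} - 27768} = \sqrt{\frac{1}{165} - 27768} = \sqrt{- \frac{4581719}{165}} = \frac{i \sqrt{755983635}}{165}$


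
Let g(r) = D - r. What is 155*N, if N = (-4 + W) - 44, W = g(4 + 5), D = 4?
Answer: -8215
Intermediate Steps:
g(r) = 4 - r
W = -5 (W = 4 - (4 + 5) = 4 - 1*9 = 4 - 9 = -5)
N = -53 (N = (-4 - 5) - 44 = -9 - 44 = -53)
155*N = 155*(-53) = -8215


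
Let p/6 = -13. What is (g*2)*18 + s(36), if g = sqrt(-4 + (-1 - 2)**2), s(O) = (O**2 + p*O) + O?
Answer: -1476 + 36*sqrt(5) ≈ -1395.5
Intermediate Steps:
p = -78 (p = 6*(-13) = -78)
s(O) = O**2 - 77*O (s(O) = (O**2 - 78*O) + O = O**2 - 77*O)
g = sqrt(5) (g = sqrt(-4 + (-3)**2) = sqrt(-4 + 9) = sqrt(5) ≈ 2.2361)
(g*2)*18 + s(36) = (sqrt(5)*2)*18 + 36*(-77 + 36) = (2*sqrt(5))*18 + 36*(-41) = 36*sqrt(5) - 1476 = -1476 + 36*sqrt(5)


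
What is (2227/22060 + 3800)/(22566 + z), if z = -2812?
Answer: 83830227/435773240 ≈ 0.19237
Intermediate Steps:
(2227/22060 + 3800)/(22566 + z) = (2227/22060 + 3800)/(22566 - 2812) = (2227*(1/22060) + 3800)/19754 = (2227/22060 + 3800)*(1/19754) = (83830227/22060)*(1/19754) = 83830227/435773240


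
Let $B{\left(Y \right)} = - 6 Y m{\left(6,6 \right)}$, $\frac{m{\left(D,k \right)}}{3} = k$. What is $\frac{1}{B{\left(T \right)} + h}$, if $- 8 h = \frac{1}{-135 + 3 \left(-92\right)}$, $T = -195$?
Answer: $\frac{3288}{69245281} \approx 4.7483 \cdot 10^{-5}$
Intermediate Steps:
$m{\left(D,k \right)} = 3 k$
$B{\left(Y \right)} = - 108 Y$ ($B{\left(Y \right)} = - 6 Y 3 \cdot 6 = - 6 Y 18 = - 108 Y$)
$h = \frac{1}{3288}$ ($h = - \frac{1}{8 \left(-135 + 3 \left(-92\right)\right)} = - \frac{1}{8 \left(-135 - 276\right)} = - \frac{1}{8 \left(-411\right)} = \left(- \frac{1}{8}\right) \left(- \frac{1}{411}\right) = \frac{1}{3288} \approx 0.00030414$)
$\frac{1}{B{\left(T \right)} + h} = \frac{1}{\left(-108\right) \left(-195\right) + \frac{1}{3288}} = \frac{1}{21060 + \frac{1}{3288}} = \frac{1}{\frac{69245281}{3288}} = \frac{3288}{69245281}$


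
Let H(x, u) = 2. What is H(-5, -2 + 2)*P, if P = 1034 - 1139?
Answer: -210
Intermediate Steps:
P = -105
H(-5, -2 + 2)*P = 2*(-105) = -210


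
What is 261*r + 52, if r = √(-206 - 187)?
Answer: 52 + 261*I*√393 ≈ 52.0 + 5174.1*I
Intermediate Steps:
r = I*√393 (r = √(-393) = I*√393 ≈ 19.824*I)
261*r + 52 = 261*(I*√393) + 52 = 261*I*√393 + 52 = 52 + 261*I*√393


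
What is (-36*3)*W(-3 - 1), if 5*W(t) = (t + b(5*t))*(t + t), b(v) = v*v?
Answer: 342144/5 ≈ 68429.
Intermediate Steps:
b(v) = v²
W(t) = 2*t*(t + 25*t²)/5 (W(t) = ((t + (5*t)²)*(t + t))/5 = ((t + 25*t²)*(2*t))/5 = (2*t*(t + 25*t²))/5 = 2*t*(t + 25*t²)/5)
(-36*3)*W(-3 - 1) = (-36*3)*((-3 - 1)²*(⅖ + 10*(-3 - 1))) = -108*(-4)²*(⅖ + 10*(-4)) = -1728*(⅖ - 40) = -1728*(-198)/5 = -108*(-3168/5) = 342144/5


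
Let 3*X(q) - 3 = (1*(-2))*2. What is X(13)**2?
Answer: 1/9 ≈ 0.11111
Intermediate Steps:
X(q) = -1/3 (X(q) = 1 + ((1*(-2))*2)/3 = 1 + (-2*2)/3 = 1 + (1/3)*(-4) = 1 - 4/3 = -1/3)
X(13)**2 = (-1/3)**2 = 1/9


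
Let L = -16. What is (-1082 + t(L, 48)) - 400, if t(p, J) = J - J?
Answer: -1482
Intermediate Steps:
t(p, J) = 0
(-1082 + t(L, 48)) - 400 = (-1082 + 0) - 400 = -1082 - 400 = -1482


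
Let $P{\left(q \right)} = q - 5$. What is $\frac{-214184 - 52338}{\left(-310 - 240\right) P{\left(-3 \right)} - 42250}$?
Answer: $\frac{133261}{18925} \approx 7.0415$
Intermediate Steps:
$P{\left(q \right)} = -5 + q$
$\frac{-214184 - 52338}{\left(-310 - 240\right) P{\left(-3 \right)} - 42250} = \frac{-214184 - 52338}{\left(-310 - 240\right) \left(-5 - 3\right) - 42250} = - \frac{266522}{\left(-550\right) \left(-8\right) - 42250} = - \frac{266522}{4400 - 42250} = - \frac{266522}{-37850} = \left(-266522\right) \left(- \frac{1}{37850}\right) = \frac{133261}{18925}$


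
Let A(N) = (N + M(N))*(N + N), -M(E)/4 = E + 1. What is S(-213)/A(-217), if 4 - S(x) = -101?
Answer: -15/40114 ≈ -0.00037393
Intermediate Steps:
M(E) = -4 - 4*E (M(E) = -4*(E + 1) = -4*(1 + E) = -4 - 4*E)
S(x) = 105 (S(x) = 4 - 1*(-101) = 4 + 101 = 105)
A(N) = 2*N*(-4 - 3*N) (A(N) = (N + (-4 - 4*N))*(N + N) = (-4 - 3*N)*(2*N) = 2*N*(-4 - 3*N))
S(-213)/A(-217) = 105/((-2*(-217)*(4 + 3*(-217)))) = 105/((-2*(-217)*(4 - 651))) = 105/((-2*(-217)*(-647))) = 105/(-280798) = 105*(-1/280798) = -15/40114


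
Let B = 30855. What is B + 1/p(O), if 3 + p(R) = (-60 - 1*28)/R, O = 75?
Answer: 9657540/313 ≈ 30855.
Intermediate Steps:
p(R) = -3 - 88/R (p(R) = -3 + (-60 - 1*28)/R = -3 + (-60 - 28)/R = -3 - 88/R)
B + 1/p(O) = 30855 + 1/(-3 - 88/75) = 30855 + 1/(-313/75) = 30855 - 75/313 = 9657540/313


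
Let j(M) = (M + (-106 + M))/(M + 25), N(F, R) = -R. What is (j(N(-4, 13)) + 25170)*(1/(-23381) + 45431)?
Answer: 26724448581390/23381 ≈ 1.1430e+9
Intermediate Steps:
j(M) = (-106 + 2*M)/(25 + M)
(j(N(-4, 13)) + 25170)*(1/(-23381) + 45431) = (2*(-53 - 1*13)/(25 - 1*13) + 25170)*(1/(-23381) + 45431) = (2*(-53 - 13)/(25 - 13) + 25170)*(-1/23381 + 45431) = (2*(-66)/12 + 25170)*(1062222210/23381) = (2*(1/12)*(-66) + 25170)*(1062222210/23381) = (-11 + 25170)*(1062222210/23381) = 25159*(1062222210/23381) = 26724448581390/23381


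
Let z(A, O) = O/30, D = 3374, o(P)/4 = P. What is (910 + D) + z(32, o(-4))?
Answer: 64252/15 ≈ 4283.5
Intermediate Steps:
o(P) = 4*P
z(A, O) = O/30 (z(A, O) = O*(1/30) = O/30)
(910 + D) + z(32, o(-4)) = (910 + 3374) + (4*(-4))/30 = 4284 + (1/30)*(-16) = 4284 - 8/15 = 64252/15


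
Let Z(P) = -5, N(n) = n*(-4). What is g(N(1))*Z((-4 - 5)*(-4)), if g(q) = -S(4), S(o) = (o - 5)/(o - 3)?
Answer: -5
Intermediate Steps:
S(o) = (-5 + o)/(-3 + o)
N(n) = -4*n
g(q) = 1 (g(q) = -(-5 + 4)/(-3 + 4) = -(-1)/1 = -(-1) = -1*(-1) = 1)
g(N(1))*Z((-4 - 5)*(-4)) = 1*(-5) = -5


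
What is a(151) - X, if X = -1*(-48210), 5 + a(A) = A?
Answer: -48064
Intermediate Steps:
a(A) = -5 + A
X = 48210
a(151) - X = (-5 + 151) - 1*48210 = 146 - 48210 = -48064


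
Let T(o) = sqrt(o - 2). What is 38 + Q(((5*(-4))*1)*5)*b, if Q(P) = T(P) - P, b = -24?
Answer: -2362 - 24*I*sqrt(102) ≈ -2362.0 - 242.39*I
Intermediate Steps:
T(o) = sqrt(-2 + o)
Q(P) = sqrt(-2 + P) - P
38 + Q(((5*(-4))*1)*5)*b = 38 + (sqrt(-2 + ((5*(-4))*1)*5) - (5*(-4))*1*5)*(-24) = 38 + (sqrt(-2 - 20*1*5) - (-20*1)*5)*(-24) = 38 + (sqrt(-2 - 20*5) - (-20)*5)*(-24) = 38 + (sqrt(-2 - 100) - 1*(-100))*(-24) = 38 + (sqrt(-102) + 100)*(-24) = 38 + (I*sqrt(102) + 100)*(-24) = 38 + (100 + I*sqrt(102))*(-24) = 38 + (-2400 - 24*I*sqrt(102)) = -2362 - 24*I*sqrt(102)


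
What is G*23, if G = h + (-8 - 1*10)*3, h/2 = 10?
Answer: -782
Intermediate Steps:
h = 20 (h = 2*10 = 20)
G = -34 (G = 20 + (-8 - 1*10)*3 = 20 + (-8 - 10)*3 = 20 - 18*3 = 20 - 54 = -34)
G*23 = -34*23 = -782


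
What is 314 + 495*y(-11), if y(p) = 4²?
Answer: 8234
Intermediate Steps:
y(p) = 16
314 + 495*y(-11) = 314 + 495*16 = 314 + 7920 = 8234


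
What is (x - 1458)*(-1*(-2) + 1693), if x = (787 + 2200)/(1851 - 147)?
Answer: -1402016425/568 ≈ -2.4683e+6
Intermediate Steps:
x = 2987/1704 ≈ 1.7529
(x - 1458)*(-1*(-2) + 1693) = (2987/1704 - 1458)*(-1*(-2) + 1693) = -2481445*(2 + 1693)/1704 = -2481445/1704*1695 = -1402016425/568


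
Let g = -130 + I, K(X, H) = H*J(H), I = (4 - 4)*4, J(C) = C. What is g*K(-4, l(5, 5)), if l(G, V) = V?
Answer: -3250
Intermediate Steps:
I = 0 (I = 0*4 = 0)
K(X, H) = H² (K(X, H) = H*H = H²)
g = -130 (g = -130 + 0 = -130)
g*K(-4, l(5, 5)) = -130*5² = -130*25 = -3250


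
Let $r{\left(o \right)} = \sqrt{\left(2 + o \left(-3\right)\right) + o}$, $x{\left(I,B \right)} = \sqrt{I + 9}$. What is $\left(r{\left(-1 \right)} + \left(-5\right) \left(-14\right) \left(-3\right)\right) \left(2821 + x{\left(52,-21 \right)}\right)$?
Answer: $-586768 - 208 \sqrt{61} \approx -5.8839 \cdot 10^{5}$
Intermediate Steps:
$x{\left(I,B \right)} = \sqrt{9 + I}$
$r{\left(o \right)} = \sqrt{2 - 2 o}$ ($r{\left(o \right)} = \sqrt{\left(2 - 3 o\right) + o} = \sqrt{2 - 2 o}$)
$\left(r{\left(-1 \right)} + \left(-5\right) \left(-14\right) \left(-3\right)\right) \left(2821 + x{\left(52,-21 \right)}\right) = \left(\sqrt{2 - -2} + \left(-5\right) \left(-14\right) \left(-3\right)\right) \left(2821 + \sqrt{9 + 52}\right) = \left(\sqrt{2 + 2} + 70 \left(-3\right)\right) \left(2821 + \sqrt{61}\right) = \left(\sqrt{4} - 210\right) \left(2821 + \sqrt{61}\right) = \left(2 - 210\right) \left(2821 + \sqrt{61}\right) = - 208 \left(2821 + \sqrt{61}\right) = -586768 - 208 \sqrt{61}$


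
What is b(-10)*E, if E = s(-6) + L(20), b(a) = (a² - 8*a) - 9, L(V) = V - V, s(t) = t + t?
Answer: -2052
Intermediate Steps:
s(t) = 2*t
L(V) = 0
b(a) = -9 + a² - 8*a
E = -12 (E = 2*(-6) + 0 = -12 + 0 = -12)
b(-10)*E = (-9 + (-10)² - 8*(-10))*(-12) = (-9 + 100 + 80)*(-12) = 171*(-12) = -2052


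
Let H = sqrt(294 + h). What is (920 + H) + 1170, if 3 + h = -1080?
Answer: 2090 + I*sqrt(789) ≈ 2090.0 + 28.089*I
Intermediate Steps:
h = -1083 (h = -3 - 1080 = -1083)
H = I*sqrt(789) (H = sqrt(294 - 1083) = sqrt(-789) = I*sqrt(789) ≈ 28.089*I)
(920 + H) + 1170 = (920 + I*sqrt(789)) + 1170 = 2090 + I*sqrt(789)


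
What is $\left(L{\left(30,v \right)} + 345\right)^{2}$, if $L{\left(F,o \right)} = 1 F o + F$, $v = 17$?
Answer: $783225$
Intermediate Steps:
$L{\left(F,o \right)} = F + F o$ ($L{\left(F,o \right)} = F o + F = F + F o$)
$\left(L{\left(30,v \right)} + 345\right)^{2} = \left(30 \left(1 + 17\right) + 345\right)^{2} = \left(30 \cdot 18 + 345\right)^{2} = \left(540 + 345\right)^{2} = 885^{2} = 783225$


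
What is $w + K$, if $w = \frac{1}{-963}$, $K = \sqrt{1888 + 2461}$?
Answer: $- \frac{1}{963} + \sqrt{4349} \approx 65.946$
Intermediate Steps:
$K = \sqrt{4349} \approx 65.947$
$w = - \frac{1}{963} \approx -0.0010384$
$w + K = - \frac{1}{963} + \sqrt{4349}$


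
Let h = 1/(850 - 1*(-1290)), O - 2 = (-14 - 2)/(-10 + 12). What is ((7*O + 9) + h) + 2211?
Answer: 4660921/2140 ≈ 2178.0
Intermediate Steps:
O = -6 (O = 2 + (-14 - 2)/(-10 + 12) = 2 - 16/2 = 2 - 16*½ = 2 - 8 = -6)
h = 1/2140 (h = 1/(850 + 1290) = 1/2140 ≈ 0.00046729)
((7*O + 9) + h) + 2211 = ((7*(-6) + 9) + 1/2140) + 2211 = ((-42 + 9) + 1/2140) + 2211 = (-33 + 1/2140) + 2211 = -70619/2140 + 2211 = 4660921/2140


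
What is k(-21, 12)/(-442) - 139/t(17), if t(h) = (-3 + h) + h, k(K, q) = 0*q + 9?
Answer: -61717/13702 ≈ -4.5042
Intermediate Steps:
k(K, q) = 9 (k(K, q) = 0 + 9 = 9)
t(h) = -3 + 2*h
k(-21, 12)/(-442) - 139/t(17) = 9/(-442) - 139/(-3 + 2*17) = 9*(-1/442) - 139/(-3 + 34) = -9/442 - 139/31 = -61717/13702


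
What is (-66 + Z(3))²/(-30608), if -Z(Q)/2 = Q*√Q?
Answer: -279/1913 - 99*√3/3826 ≈ -0.19066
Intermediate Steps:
Z(Q) = -2*Q^(3/2) (Z(Q) = -2*Q*√Q = -2*Q^(3/2))
(-66 + Z(3))²/(-30608) = (-66 - 6*√3)²/(-30608) = (-66 - 6*√3)²*(-1/30608) = -(-66 - 6*√3)²/30608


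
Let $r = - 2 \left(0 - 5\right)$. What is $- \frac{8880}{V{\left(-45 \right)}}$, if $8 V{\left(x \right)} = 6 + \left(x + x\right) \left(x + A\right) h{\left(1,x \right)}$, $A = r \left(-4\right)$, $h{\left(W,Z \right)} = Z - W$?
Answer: $\frac{11840}{58649} \approx 0.20188$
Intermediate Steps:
$r = 10$ ($r = \left(-2\right) \left(-5\right) = 10$)
$A = -40$ ($A = 10 \left(-4\right) = -40$)
$V{\left(x \right)} = \frac{3}{4} + \frac{x \left(-1 + x\right) \left(-40 + x\right)}{4}$ ($V{\left(x \right)} = \frac{6 + \left(x + x\right) \left(x - 40\right) \left(x - 1\right)}{8} = \frac{6 + 2 x \left(-40 + x\right) \left(x - 1\right)}{8} = \frac{6 + 2 x \left(-40 + x\right) \left(-1 + x\right)}{8} = \frac{6 + 2 x \left(-1 + x\right) \left(-40 + x\right)}{8} = \frac{3}{4} + \frac{x \left(-1 + x\right) \left(-40 + x\right)}{4}$)
$- \frac{8880}{V{\left(-45 \right)}} = - \frac{8880}{\frac{3}{4} + 10 \left(-45\right) - \frac{41 \left(-45\right)^{2}}{4} + \frac{\left(-45\right)^{3}}{4}} = - \frac{8880}{\frac{3}{4} - 450 - \frac{83025}{4} + \frac{1}{4} \left(-91125\right)} = - \frac{8880}{\frac{3}{4} - 450 - \frac{83025}{4} - \frac{91125}{4}} = - \frac{8880}{- \frac{175947}{4}} = \left(-8880\right) \left(- \frac{4}{175947}\right) = \frac{11840}{58649}$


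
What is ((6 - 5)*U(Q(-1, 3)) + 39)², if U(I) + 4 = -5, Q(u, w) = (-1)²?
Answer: 900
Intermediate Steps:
Q(u, w) = 1
U(I) = -9 (U(I) = -4 - 5 = -9)
((6 - 5)*U(Q(-1, 3)) + 39)² = ((6 - 5)*(-9) + 39)² = (1*(-9) + 39)² = (-9 + 39)² = 30² = 900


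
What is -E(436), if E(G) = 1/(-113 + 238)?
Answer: -1/125 ≈ -0.0080000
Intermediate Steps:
E(G) = 1/125
-E(436) = -1*1/125 = -1/125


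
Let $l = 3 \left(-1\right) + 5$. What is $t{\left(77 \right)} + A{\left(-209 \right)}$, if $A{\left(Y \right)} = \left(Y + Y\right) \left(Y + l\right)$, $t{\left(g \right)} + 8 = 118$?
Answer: $86636$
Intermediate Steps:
$l = 2$ ($l = -3 + 5 = 2$)
$t{\left(g \right)} = 110$ ($t{\left(g \right)} = -8 + 118 = 110$)
$A{\left(Y \right)} = 2 Y \left(2 + Y\right)$ ($A{\left(Y \right)} = \left(Y + Y\right) \left(Y + 2\right) = 2 Y \left(2 + Y\right)$)
$t{\left(77 \right)} + A{\left(-209 \right)} = 110 + 2 \left(-209\right) \left(2 - 209\right) = 110 + 2 \left(-209\right) \left(-207\right) = 110 + 86526 = 86636$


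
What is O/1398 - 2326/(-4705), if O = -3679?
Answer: -14057947/6577590 ≈ -2.1372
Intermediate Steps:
O/1398 - 2326/(-4705) = -3679/1398 - 2326/(-4705) = -3679*1/1398 - 2326*(-1/4705) = -3679/1398 + 2326/4705 = -14057947/6577590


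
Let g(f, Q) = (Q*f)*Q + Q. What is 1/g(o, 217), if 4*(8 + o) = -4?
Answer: -1/423584 ≈ -2.3608e-6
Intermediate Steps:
o = -9 (o = -8 + (1/4)*(-4) = -8 - 1 = -9)
g(f, Q) = Q + f*Q**2 (g(f, Q) = f*Q**2 + Q = Q + f*Q**2)
1/g(o, 217) = 1/(217*(1 + 217*(-9))) = 1/(217*(1 - 1953)) = 1/(217*(-1952)) = 1/(-423584) = -1/423584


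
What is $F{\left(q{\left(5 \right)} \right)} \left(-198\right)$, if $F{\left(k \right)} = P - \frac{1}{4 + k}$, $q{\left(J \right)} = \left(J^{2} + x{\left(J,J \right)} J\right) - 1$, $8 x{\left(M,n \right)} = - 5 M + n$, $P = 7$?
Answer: $- \frac{42570}{31} \approx -1373.2$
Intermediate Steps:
$x{\left(M,n \right)} = - \frac{5 M}{8} + \frac{n}{8}$ ($x{\left(M,n \right)} = \frac{- 5 M + n}{8} = \frac{n - 5 M}{8} = - \frac{5 M}{8} + \frac{n}{8}$)
$q{\left(J \right)} = -1 + \frac{J^{2}}{2}$ ($q{\left(J \right)} = \left(J^{2} + \left(- \frac{5 J}{8} + \frac{J}{8}\right) J\right) - 1 = \left(J^{2} + - \frac{J}{2} J\right) - 1 = \left(J^{2} - \frac{J^{2}}{2}\right) - 1 = \frac{J^{2}}{2} - 1 = -1 + \frac{J^{2}}{2}$)
$F{\left(k \right)} = 7 - \frac{1}{4 + k}$
$F{\left(q{\left(5 \right)} \right)} \left(-198\right) = \frac{27 + 7 \left(-1 + \frac{5^{2}}{2}\right)}{4 - \left(1 - \frac{5^{2}}{2}\right)} \left(-198\right) = \frac{27 + 7 \left(-1 + \frac{1}{2} \cdot 25\right)}{4 + \left(-1 + \frac{1}{2} \cdot 25\right)} \left(-198\right) = \frac{27 + 7 \left(-1 + \frac{25}{2}\right)}{4 + \left(-1 + \frac{25}{2}\right)} \left(-198\right) = \frac{27 + 7 \cdot \frac{23}{2}}{4 + \frac{23}{2}} \left(-198\right) = \frac{27 + \frac{161}{2}}{\frac{31}{2}} \left(-198\right) = \frac{2}{31} \cdot \frac{215}{2} \left(-198\right) = \frac{215}{31} \left(-198\right) = - \frac{42570}{31}$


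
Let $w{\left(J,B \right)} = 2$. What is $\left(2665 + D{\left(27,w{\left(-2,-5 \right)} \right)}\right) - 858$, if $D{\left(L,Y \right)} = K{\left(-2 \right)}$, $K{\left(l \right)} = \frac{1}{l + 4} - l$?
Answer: $\frac{3619}{2} \approx 1809.5$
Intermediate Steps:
$K{\left(l \right)} = \frac{1}{4 + l} - l$
$D{\left(L,Y \right)} = \frac{5}{2}$ ($D{\left(L,Y \right)} = \frac{1 - \left(-2\right)^{2} - -8}{4 - 2} = \frac{1 - 4 + 8}{2} = \frac{1}{2} \cdot 5 = \frac{5}{2}$)
$\left(2665 + D{\left(27,w{\left(-2,-5 \right)} \right)}\right) - 858 = \left(2665 + \frac{5}{2}\right) - 858 = \frac{5335}{2} - 858 = \frac{3619}{2}$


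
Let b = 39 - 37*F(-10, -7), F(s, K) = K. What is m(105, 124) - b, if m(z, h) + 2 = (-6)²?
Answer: -264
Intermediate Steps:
m(z, h) = 34 (m(z, h) = -2 + (-6)² = -2 + 36 = 34)
b = 298 (b = 39 - 37*(-7) = 39 + 259 = 298)
m(105, 124) - b = 34 - 1*298 = 34 - 298 = -264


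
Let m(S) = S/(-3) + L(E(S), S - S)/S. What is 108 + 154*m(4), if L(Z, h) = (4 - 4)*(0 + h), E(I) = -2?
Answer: -292/3 ≈ -97.333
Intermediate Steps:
L(Z, h) = 0 (L(Z, h) = 0*h = 0)
m(S) = -S/3 (m(S) = S/(-3) + 0/S = S*(-⅓) + 0 = -S/3 + 0 = -S/3)
108 + 154*m(4) = 108 + 154*(-⅓*4) = 108 + 154*(-4/3) = 108 - 616/3 = -292/3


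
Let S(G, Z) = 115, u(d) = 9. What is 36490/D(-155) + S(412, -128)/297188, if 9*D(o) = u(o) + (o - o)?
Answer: 10844390235/297188 ≈ 36490.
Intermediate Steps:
D(o) = 1 (D(o) = (9 + (o - o))/9 = (9 + 0)/9 = (⅑)*9 = 1)
36490/D(-155) + S(412, -128)/297188 = 36490/1 + 115/297188 = 36490*1 + 115*(1/297188) = 36490 + 115/297188 = 10844390235/297188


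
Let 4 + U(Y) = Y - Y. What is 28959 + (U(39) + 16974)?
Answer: 45929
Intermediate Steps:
U(Y) = -4 (U(Y) = -4 + (Y - Y) = -4 + 0 = -4)
28959 + (U(39) + 16974) = 28959 + (-4 + 16974) = 28959 + 16970 = 45929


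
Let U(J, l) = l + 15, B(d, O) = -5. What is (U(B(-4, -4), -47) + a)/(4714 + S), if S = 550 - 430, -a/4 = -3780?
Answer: 7544/2417 ≈ 3.1212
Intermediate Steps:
a = 15120 (a = -4*(-3780) = 15120)
S = 120
U(J, l) = 15 + l
(U(B(-4, -4), -47) + a)/(4714 + S) = ((15 - 47) + 15120)/(4714 + 120) = (-32 + 15120)/4834 = 15088*(1/4834) = 7544/2417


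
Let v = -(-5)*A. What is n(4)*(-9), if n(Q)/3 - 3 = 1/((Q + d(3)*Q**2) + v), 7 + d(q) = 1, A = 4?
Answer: -645/8 ≈ -80.625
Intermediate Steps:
d(q) = -6 (d(q) = -7 + 1 = -6)
v = 20 (v = -(-5)*4 = -5*(-4) = 20)
n(Q) = 9 + 3/(20 + Q - 6*Q**2) (n(Q) = 9 + 3/((Q - 6*Q**2) + 20) = 9 + 3/(20 + Q - 6*Q**2))
n(4)*(-9) = (3*(61 - 18*4**2 + 3*4)/(20 + 4 - 6*4**2))*(-9) = (3*(61 - 18*16 + 12)/(20 + 4 - 6*16))*(-9) = (3*(61 - 288 + 12)/(20 + 4 - 96))*(-9) = (3*(-215)/(-72))*(-9) = (3*(-1/72)*(-215))*(-9) = (215/24)*(-9) = -645/8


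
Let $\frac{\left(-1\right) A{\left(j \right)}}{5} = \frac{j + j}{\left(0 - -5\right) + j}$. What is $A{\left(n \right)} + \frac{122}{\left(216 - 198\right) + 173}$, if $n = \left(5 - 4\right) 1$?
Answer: $- \frac{589}{573} \approx -1.0279$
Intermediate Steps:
$n = 1$ ($n = 1 \cdot 1 = 1$)
$A{\left(j \right)} = - \frac{10 j}{5 + j}$ ($A{\left(j \right)} = - 5 \frac{j + j}{\left(0 - -5\right) + j} = - 5 \frac{2 j}{\left(0 + 5\right) + j} = - 5 \frac{2 j}{5 + j} = - \frac{10 j}{5 + j}$)
$A{\left(n \right)} + \frac{122}{\left(216 - 198\right) + 173} = \left(-10\right) 1 \frac{1}{5 + 1} + \frac{122}{\left(216 - 198\right) + 173} = \left(-10\right) 1 \cdot \frac{1}{6} + \frac{122}{\left(216 - 198\right) + 173} = \left(-10\right) 1 \cdot \frac{1}{6} + \frac{122}{18 + 173} = - \frac{5}{3} + \frac{122}{191} = - \frac{589}{573}$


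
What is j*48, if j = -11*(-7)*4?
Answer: 14784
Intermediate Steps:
j = 308 (j = 77*4 = 308)
j*48 = 308*48 = 14784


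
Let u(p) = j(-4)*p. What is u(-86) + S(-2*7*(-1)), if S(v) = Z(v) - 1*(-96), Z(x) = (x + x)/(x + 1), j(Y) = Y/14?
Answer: 12856/105 ≈ 122.44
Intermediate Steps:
j(Y) = Y/14 (j(Y) = Y*(1/14) = Y/14)
u(p) = -2*p/7 (u(p) = ((1/14)*(-4))*p = -2*p/7)
Z(x) = 2*x/(1 + x) (Z(x) = (2*x)/(1 + x) = 2*x/(1 + x))
S(v) = 96 + 2*v/(1 + v) (S(v) = 2*v/(1 + v) - 1*(-96) = 2*v/(1 + v) + 96 = 96 + 2*v/(1 + v))
u(-86) + S(-2*7*(-1)) = -2/7*(-86) + 2*(48 + 49*(-2*7*(-1)))/(1 - 2*7*(-1)) = 172/7 + 2*(48 + 49*(-14*(-1)))/(1 - 14*(-1)) = 172/7 + 2*(48 + 49*14)/(1 + 14) = 172/7 + 2*(48 + 686)/15 = 172/7 + 2*(1/15)*734 = 172/7 + 1468/15 = 12856/105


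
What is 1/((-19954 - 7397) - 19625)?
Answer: -1/46976 ≈ -2.1287e-5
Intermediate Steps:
1/((-19954 - 7397) - 19625) = 1/(-27351 - 19625) = 1/(-46976) = -1/46976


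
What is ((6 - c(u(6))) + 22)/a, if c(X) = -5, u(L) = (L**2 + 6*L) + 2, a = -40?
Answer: -33/40 ≈ -0.82500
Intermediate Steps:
u(L) = 2 + L**2 + 6*L
((6 - c(u(6))) + 22)/a = ((6 - 1*(-5)) + 22)/(-40) = -((6 + 5) + 22)/40 = -(11 + 22)/40 = -1/40*33 = -33/40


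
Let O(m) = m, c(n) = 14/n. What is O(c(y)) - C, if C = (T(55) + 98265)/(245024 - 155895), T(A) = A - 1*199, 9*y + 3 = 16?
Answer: 9954681/1158677 ≈ 8.5914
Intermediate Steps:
y = 13/9 (y = -⅓ + (⅑)*16 = -⅓ + 16/9 = 13/9 ≈ 1.4444)
T(A) = -199 + A (T(A) = A - 199 = -199 + A)
C = 98121/89129 (C = ((-199 + 55) + 98265)/(245024 - 155895) = (-144 + 98265)/89129 = 98121*(1/89129) = 98121/89129 ≈ 1.1009)
O(c(y)) - C = 14/(13/9) - 1*98121/89129 = 14*(9/13) - 98121/89129 = 126/13 - 98121/89129 = 9954681/1158677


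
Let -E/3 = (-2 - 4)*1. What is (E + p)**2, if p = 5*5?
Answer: 1849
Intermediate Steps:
E = 18 (E = -3*(-2 - 4) = -(-18) = -3*(-6) = 18)
p = 25
(E + p)**2 = (18 + 25)**2 = 43**2 = 1849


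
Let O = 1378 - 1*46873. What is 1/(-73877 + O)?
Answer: -1/119372 ≈ -8.3772e-6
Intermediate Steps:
O = -45495 (O = 1378 - 46873 = -45495)
1/(-73877 + O) = 1/(-73877 - 45495) = 1/(-119372) = -1/119372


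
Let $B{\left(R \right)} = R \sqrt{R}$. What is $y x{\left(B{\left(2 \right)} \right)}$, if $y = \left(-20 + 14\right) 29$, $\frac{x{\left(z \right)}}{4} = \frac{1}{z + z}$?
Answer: $- 87 \sqrt{2} \approx -123.04$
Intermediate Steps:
$B{\left(R \right)} = R^{\frac{3}{2}}$
$x{\left(z \right)} = \frac{2}{z}$ ($x{\left(z \right)} = \frac{4}{z + z} = \frac{4}{2 z} = 4 \frac{1}{2 z} = \frac{2}{z}$)
$y = -174$ ($y = \left(-6\right) 29 = -174$)
$y x{\left(B{\left(2 \right)} \right)} = - 174 \frac{2}{2^{\frac{3}{2}}} = - 174 \frac{2}{2 \sqrt{2}} = - 174 \cdot 2 \frac{\sqrt{2}}{4} = - 174 \frac{\sqrt{2}}{2} = - 87 \sqrt{2}$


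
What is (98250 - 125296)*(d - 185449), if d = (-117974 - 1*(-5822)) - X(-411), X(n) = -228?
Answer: 8042750158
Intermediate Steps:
d = -111924 (d = (-117974 - 1*(-5822)) - 1*(-228) = (-117974 + 5822) + 228 = -112152 + 228 = -111924)
(98250 - 125296)*(d - 185449) = (98250 - 125296)*(-111924 - 185449) = -27046*(-297373) = 8042750158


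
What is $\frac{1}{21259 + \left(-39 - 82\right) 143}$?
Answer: $\frac{1}{3956} \approx 0.00025278$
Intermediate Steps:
$\frac{1}{21259 + \left(-39 - 82\right) 143} = \frac{1}{21259 - 17303} = \frac{1}{3956}$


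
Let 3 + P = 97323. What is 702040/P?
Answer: 17551/2433 ≈ 7.2137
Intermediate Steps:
P = 97320 (P = -3 + 97323 = 97320)
702040/P = 702040/97320 = 702040*(1/97320) = 17551/2433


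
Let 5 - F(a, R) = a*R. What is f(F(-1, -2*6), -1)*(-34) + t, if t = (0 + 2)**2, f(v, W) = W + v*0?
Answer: 38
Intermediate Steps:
F(a, R) = 5 - R*a (F(a, R) = 5 - a*R = 5 - R*a)
f(v, W) = W (f(v, W) = W + 0 = W)
t = 4 (t = 2**2 = 4)
f(F(-1, -2*6), -1)*(-34) + t = -1*(-34) + 4 = 34 + 4 = 38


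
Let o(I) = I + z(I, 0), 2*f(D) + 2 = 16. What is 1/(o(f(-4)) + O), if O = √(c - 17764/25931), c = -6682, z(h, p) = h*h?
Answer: 726068/127304161 - I*√4493549435286/254608322 ≈ 0.0057034 - 0.0083257*I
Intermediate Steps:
z(h, p) = h²
f(D) = 7 (f(D) = -1 + (½)*16 = -1 + 8 = 7)
o(I) = I + I²
O = I*√4493549435286/25931 (O = √(-6682 - 17764/25931) = √(-173288706/25931) = I*√4493549435286/25931 ≈ 81.748*I)
1/(o(f(-4)) + O) = 1/(7*(1 + 7) + I*√4493549435286/25931) = 1/(7*8 + I*√4493549435286/25931) = 1/(56 + I*√4493549435286/25931)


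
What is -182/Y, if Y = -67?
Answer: 182/67 ≈ 2.7164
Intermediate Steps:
-182/Y = -182/(-67) = -182*(-1/67) = 182/67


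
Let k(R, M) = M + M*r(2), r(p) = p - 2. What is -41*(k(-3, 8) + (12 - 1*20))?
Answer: 0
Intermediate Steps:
r(p) = -2 + p
k(R, M) = M (k(R, M) = M + M*(-2 + 2) = M + M*0 = M + 0 = M)
-41*(k(-3, 8) + (12 - 1*20)) = -41*(8 + (12 - 1*20)) = -41*(8 + (12 - 20)) = -41*(8 - 8) = -41*0 = 0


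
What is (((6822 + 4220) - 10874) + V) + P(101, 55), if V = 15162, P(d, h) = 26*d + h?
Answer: 18011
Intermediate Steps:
P(d, h) = h + 26*d
(((6822 + 4220) - 10874) + V) + P(101, 55) = (((6822 + 4220) - 10874) + 15162) + (55 + 26*101) = ((11042 - 10874) + 15162) + (55 + 2626) = (168 + 15162) + 2681 = 15330 + 2681 = 18011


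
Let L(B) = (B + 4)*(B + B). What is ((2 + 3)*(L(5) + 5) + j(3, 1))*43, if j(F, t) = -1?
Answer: 20382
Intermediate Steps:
L(B) = 2*B*(4 + B) (L(B) = (4 + B)*(2*B) = 2*B*(4 + B))
((2 + 3)*(L(5) + 5) + j(3, 1))*43 = ((2 + 3)*(2*5*(4 + 5) + 5) - 1)*43 = (5*(2*5*9 + 5) - 1)*43 = (5*(90 + 5) - 1)*43 = (5*95 - 1)*43 = (475 - 1)*43 = 474*43 = 20382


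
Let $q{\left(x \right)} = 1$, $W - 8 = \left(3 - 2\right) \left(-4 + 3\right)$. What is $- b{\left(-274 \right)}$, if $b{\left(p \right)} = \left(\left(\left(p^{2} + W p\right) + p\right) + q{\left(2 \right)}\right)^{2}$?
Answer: $-5312223225$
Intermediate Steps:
$W = 7$ ($W = 8 + \left(3 - 2\right) \left(-4 + 3\right) = 8 + 1 \left(-1\right) = 8 - 1 = 7$)
$b{\left(p \right)} = \left(1 + p^{2} + 8 p\right)^{2}$ ($b{\left(p \right)} = \left(\left(\left(p^{2} + 7 p\right) + p\right) + 1\right)^{2} = \left(\left(p^{2} + 8 p\right) + 1\right)^{2} = \left(1 + p^{2} + 8 p\right)^{2}$)
$- b{\left(-274 \right)} = - \left(1 + \left(-274\right)^{2} + 8 \left(-274\right)\right)^{2} = - \left(1 + 75076 - 2192\right)^{2} = - 72885^{2} = \left(-1\right) 5312223225 = -5312223225$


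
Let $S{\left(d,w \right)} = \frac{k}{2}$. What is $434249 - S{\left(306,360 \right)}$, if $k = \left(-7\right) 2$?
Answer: $434256$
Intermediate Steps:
$k = -14$
$S{\left(d,w \right)} = -7$ ($S{\left(d,w \right)} = - \frac{14}{2} = \left(-14\right) \frac{1}{2} = -7$)
$434249 - S{\left(306,360 \right)} = 434249 - -7 = 434249 + 7 = 434256$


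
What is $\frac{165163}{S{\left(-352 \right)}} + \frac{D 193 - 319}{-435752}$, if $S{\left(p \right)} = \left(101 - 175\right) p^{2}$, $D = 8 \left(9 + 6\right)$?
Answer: $- \frac{35174607639}{499420596224} \approx -0.070431$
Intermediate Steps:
$D = 120$ ($D = 8 \cdot 15 = 120$)
$S{\left(p \right)} = - 74 p^{2}$ ($S{\left(p \right)} = \left(101 - 175\right) p^{2} = - 74 p^{2}$)
$\frac{165163}{S{\left(-352 \right)}} + \frac{D 193 - 319}{-435752} = \frac{165163}{\left(-74\right) \left(-352\right)^{2}} + \frac{120 \cdot 193 - 319}{-435752} = \frac{165163}{\left(-74\right) 123904} + \left(23160 - 319\right) \left(- \frac{1}{435752}\right) = \frac{165163}{-9168896} + 22841 \left(- \frac{1}{435752}\right) = 165163 \left(- \frac{1}{9168896}\right) - \frac{22841}{435752} = - \frac{165163}{9168896} - \frac{22841}{435752} = - \frac{35174607639}{499420596224}$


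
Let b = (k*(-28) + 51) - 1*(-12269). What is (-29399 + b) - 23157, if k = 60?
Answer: -41916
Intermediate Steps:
b = 10640 (b = (60*(-28) + 51) - 1*(-12269) = (-1680 + 51) + 12269 = -1629 + 12269 = 10640)
(-29399 + b) - 23157 = (-29399 + 10640) - 23157 = -18759 - 23157 = -41916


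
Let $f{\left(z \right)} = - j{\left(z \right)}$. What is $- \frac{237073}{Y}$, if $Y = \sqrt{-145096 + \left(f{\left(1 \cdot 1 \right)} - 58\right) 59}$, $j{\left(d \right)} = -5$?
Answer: $\frac{237073 i \sqrt{148223}}{148223} \approx 615.78 i$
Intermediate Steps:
$f{\left(z \right)} = 5$ ($f{\left(z \right)} = \left(-1\right) \left(-5\right) = 5$)
$Y = i \sqrt{148223}$ ($Y = \sqrt{-145096 + \left(5 - 58\right) 59} = \sqrt{-145096 - 3127} = \sqrt{-148223} = i \sqrt{148223} \approx 385.0 i$)
$- \frac{237073}{Y} = - \frac{237073}{i \sqrt{148223}} = - 237073 \left(- \frac{i \sqrt{148223}}{148223}\right) = \frac{237073 i \sqrt{148223}}{148223}$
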